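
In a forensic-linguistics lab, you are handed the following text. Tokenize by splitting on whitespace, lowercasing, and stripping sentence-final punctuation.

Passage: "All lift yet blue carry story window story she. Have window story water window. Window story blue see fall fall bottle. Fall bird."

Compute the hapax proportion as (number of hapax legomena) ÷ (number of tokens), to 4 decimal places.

0.4348

Frequencies: story:4, window:4, fall:3, blue:2, all:1, lift:1, yet:1, carry:1, she:1, have:1, water:1, see:1, bottle:1, bird:1
Hapax count = 10; token count = 23.
Ratio = 10 / 23 = 0.4348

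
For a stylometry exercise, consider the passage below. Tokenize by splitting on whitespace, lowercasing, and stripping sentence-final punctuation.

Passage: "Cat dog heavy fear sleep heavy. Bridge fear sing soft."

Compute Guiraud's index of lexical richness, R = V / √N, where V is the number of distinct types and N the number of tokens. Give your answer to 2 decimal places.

N = 10, V = 8.
√N = 3.162278
R = 8 / 3.162278 = 2.53

2.53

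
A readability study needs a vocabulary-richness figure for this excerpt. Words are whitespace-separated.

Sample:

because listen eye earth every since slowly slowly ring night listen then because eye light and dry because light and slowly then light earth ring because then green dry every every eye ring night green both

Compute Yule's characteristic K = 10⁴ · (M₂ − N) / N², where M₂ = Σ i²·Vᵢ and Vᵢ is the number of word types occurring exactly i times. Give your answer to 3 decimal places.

462.963

Frequencies: because:4, eye:3, every:3, slowly:3, ring:3, then:3, light:3, listen:2, earth:2, night:2, and:2, dry:2, green:2, since:1, both:1
N = 36. Frequency spectrum: V_1=2, V_2=6, V_3=6, V_4=1
M₂ = 1²·2 + 2²·6 + 3²·6 + 4²·1 = 96
K = 10000 × (96 − 36) / 36² = 462.963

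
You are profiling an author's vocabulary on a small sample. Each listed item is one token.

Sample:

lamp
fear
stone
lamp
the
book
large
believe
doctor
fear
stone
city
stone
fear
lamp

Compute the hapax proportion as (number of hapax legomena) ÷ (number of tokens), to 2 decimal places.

0.40

Frequencies: lamp:3, fear:3, stone:3, the:1, book:1, large:1, believe:1, doctor:1, city:1
Hapax count = 6; token count = 15.
Ratio = 6 / 15 = 0.40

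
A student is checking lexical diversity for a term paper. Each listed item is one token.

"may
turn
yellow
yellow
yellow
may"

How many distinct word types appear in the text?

3

Distinct types: {may, turn, yellow}
V = 3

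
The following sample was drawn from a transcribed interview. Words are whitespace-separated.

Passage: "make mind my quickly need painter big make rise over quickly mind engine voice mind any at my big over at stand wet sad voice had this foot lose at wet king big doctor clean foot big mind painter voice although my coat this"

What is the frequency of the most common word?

Frequencies: mind:4, big:4, my:3, voice:3, at:3, make:2, quickly:2, painter:2, over:2, wet:2, this:2, foot:2, need:1, rise:1, engine:1, any:1, stand:1, sad:1, had:1, lose:1, … (5 more, each freq 1)
Most common: 'mind' with frequency 4.

4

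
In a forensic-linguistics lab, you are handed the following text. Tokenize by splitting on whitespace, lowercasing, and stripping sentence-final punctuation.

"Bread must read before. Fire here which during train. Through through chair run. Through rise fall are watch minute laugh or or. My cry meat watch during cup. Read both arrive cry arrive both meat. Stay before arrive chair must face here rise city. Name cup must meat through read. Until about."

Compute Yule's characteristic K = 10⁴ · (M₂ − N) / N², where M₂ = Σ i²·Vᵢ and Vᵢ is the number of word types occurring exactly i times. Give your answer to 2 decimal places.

Frequencies: through:4, must:3, read:3, meat:3, arrive:3, before:2, here:2, during:2, chair:2, rise:2, watch:2, or:2, cry:2, cup:2, both:2, bread:1, fire:1, which:1, train:1, run:1, … (11 more, each freq 1)
N = 52. Frequency spectrum: V_1=16, V_2=10, V_3=4, V_4=1
M₂ = 1²·16 + 2²·10 + 3²·4 + 4²·1 = 108
K = 10000 × (108 − 52) / 52² = 207.10

207.10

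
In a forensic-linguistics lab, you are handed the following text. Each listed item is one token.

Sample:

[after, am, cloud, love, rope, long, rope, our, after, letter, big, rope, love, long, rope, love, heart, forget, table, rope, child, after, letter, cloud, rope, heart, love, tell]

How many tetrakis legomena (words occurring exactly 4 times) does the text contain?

1

Frequencies: rope:6, love:4, after:3, cloud:2, long:2, letter:2, heart:2, am:1, our:1, big:1, forget:1, table:1, child:1, tell:1
Words with frequency 4: love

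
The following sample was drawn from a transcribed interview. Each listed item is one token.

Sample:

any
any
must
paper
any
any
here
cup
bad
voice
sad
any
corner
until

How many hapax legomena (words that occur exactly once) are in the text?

9

Frequencies: any:5, must:1, paper:1, here:1, cup:1, bad:1, voice:1, sad:1, corner:1, until:1
Hapax (freq=1): bad, corner, cup, here, must, paper, sad, until, voice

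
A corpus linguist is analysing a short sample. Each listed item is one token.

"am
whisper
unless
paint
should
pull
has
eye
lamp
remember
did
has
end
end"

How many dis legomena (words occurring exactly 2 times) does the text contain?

2

Frequencies: has:2, end:2, am:1, whisper:1, unless:1, paint:1, should:1, pull:1, eye:1, lamp:1, remember:1, did:1
Words with frequency 2: end, has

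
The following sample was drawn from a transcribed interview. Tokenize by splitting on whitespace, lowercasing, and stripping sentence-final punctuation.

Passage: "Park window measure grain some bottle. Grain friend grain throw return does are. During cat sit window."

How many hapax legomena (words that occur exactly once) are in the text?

Frequencies: grain:3, window:2, park:1, measure:1, some:1, bottle:1, friend:1, throw:1, return:1, does:1, are:1, during:1, cat:1, sit:1
Hapax (freq=1): are, bottle, cat, does, during, friend, measure, park, return, sit, some, throw

12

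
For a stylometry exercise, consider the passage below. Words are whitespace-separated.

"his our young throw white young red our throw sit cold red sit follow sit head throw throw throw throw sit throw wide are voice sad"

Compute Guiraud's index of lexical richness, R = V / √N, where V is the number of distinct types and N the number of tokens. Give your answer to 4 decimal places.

N = 26, V = 14.
√N = 5.099020
R = 14 / 5.099020 = 2.7456

2.7456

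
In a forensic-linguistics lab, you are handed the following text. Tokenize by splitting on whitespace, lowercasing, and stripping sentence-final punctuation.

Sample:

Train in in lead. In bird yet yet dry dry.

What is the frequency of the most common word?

3

Frequencies: in:3, yet:2, dry:2, train:1, lead:1, bird:1
Most common: 'in' with frequency 3.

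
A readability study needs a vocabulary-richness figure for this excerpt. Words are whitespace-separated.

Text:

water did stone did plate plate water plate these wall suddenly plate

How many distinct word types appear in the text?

7

Distinct types: {did, plate, stone, suddenly, these, wall, water}
V = 7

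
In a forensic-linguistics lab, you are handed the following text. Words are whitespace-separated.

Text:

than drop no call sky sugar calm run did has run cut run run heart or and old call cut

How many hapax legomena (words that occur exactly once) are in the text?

Frequencies: run:4, call:2, cut:2, than:1, drop:1, no:1, sky:1, sugar:1, calm:1, did:1, has:1, heart:1, or:1, and:1, old:1
Hapax (freq=1): and, calm, did, drop, has, heart, no, old, or, sky, sugar, than

12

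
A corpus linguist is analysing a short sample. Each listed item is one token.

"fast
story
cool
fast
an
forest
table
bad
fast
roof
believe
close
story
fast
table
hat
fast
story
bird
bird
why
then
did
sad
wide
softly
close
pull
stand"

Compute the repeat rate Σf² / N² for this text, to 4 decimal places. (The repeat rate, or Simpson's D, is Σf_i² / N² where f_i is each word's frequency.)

0.0725

Frequencies: fast:5, story:3, table:2, close:2, bird:2, cool:1, an:1, forest:1, bad:1, roof:1, believe:1, hat:1, why:1, then:1, did:1, sad:1, wide:1, softly:1, pull:1, stand:1
Σf² = 61; N² = 841
Repeat rate = 61 / 841 = 0.0725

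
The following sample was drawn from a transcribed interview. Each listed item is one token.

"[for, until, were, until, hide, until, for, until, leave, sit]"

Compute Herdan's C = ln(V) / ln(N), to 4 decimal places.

0.7782

N = 10, V = 6.
ln(V) = 1.791759, ln(N) = 2.302585
C = 1.791759 / 2.302585 = 0.7782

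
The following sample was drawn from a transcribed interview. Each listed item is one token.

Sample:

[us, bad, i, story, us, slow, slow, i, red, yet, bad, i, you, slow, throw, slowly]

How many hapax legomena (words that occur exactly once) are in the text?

6

Frequencies: i:3, slow:3, us:2, bad:2, story:1, red:1, yet:1, you:1, throw:1, slowly:1
Hapax (freq=1): red, slowly, story, throw, yet, you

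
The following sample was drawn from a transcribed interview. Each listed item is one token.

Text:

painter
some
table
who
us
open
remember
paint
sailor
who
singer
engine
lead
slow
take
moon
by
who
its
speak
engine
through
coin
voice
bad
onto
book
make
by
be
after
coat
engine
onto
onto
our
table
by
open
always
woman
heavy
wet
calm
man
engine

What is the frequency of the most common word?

4

Frequencies: engine:4, who:3, by:3, onto:3, table:2, open:2, painter:1, some:1, us:1, remember:1, paint:1, sailor:1, singer:1, lead:1, slow:1, take:1, moon:1, its:1, speak:1, through:1, … (15 more, each freq 1)
Most common: 'engine' with frequency 4.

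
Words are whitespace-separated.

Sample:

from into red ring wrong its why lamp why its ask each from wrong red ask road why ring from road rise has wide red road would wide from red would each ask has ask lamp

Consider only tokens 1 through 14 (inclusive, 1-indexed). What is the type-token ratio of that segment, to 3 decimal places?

0.714

Segment tokens 1–14: from, into, red, ring, wrong, its, why, lamp, why, its, ask, each, from, wrong
Segment N = 14, segment V = 10.
TTR = 10 / 14 = 0.714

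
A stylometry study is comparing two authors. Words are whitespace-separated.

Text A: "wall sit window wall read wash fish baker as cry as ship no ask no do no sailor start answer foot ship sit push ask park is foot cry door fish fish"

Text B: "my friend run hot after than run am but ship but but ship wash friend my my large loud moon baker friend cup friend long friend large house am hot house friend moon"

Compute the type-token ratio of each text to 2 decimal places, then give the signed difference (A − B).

TTR(A) = 21/32 = 0.66
TTR(B) = 17/33 = 0.52
Difference = 0.66 − 0.52 = 0.14

0.14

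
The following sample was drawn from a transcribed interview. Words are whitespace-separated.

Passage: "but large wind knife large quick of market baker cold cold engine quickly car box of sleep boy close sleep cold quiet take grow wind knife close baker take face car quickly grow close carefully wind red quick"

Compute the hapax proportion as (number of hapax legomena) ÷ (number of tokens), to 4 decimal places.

0.2368

Frequencies: wind:3, cold:3, close:3, large:2, knife:2, quick:2, of:2, baker:2, quickly:2, car:2, sleep:2, take:2, grow:2, but:1, market:1, engine:1, box:1, boy:1, quiet:1, face:1, … (2 more, each freq 1)
Hapax count = 9; token count = 38.
Ratio = 9 / 38 = 0.2368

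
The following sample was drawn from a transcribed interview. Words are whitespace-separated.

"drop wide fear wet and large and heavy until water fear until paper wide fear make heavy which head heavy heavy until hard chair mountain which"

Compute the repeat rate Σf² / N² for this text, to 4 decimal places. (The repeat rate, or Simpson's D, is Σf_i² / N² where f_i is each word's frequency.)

0.0828

Frequencies: heavy:4, fear:3, until:3, wide:2, and:2, which:2, drop:1, wet:1, large:1, water:1, paper:1, make:1, head:1, hard:1, chair:1, mountain:1
Σf² = 56; N² = 676
Repeat rate = 56 / 676 = 0.0828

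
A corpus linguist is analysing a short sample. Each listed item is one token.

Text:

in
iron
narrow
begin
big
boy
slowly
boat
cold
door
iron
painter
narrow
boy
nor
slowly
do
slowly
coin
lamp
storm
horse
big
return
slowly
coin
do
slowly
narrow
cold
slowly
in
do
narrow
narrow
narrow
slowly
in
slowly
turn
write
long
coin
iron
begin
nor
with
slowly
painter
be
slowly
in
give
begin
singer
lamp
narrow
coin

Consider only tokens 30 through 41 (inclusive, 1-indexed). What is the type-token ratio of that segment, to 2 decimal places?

Segment tokens 30–41: cold, slowly, in, do, narrow, narrow, narrow, slowly, in, slowly, turn, write
Segment N = 12, segment V = 7.
TTR = 7 / 12 = 0.58

0.58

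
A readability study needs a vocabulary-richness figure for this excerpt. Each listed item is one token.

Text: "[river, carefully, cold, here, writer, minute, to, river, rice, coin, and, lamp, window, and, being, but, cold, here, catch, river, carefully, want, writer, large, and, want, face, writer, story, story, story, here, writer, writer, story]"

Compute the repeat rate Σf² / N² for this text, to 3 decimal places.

Frequencies: writer:5, story:4, river:3, here:3, and:3, carefully:2, cold:2, want:2, minute:1, to:1, rice:1, coin:1, lamp:1, window:1, being:1, but:1, catch:1, large:1, face:1
Σf² = 91; N² = 1225
Repeat rate = 91 / 1225 = 0.074

0.074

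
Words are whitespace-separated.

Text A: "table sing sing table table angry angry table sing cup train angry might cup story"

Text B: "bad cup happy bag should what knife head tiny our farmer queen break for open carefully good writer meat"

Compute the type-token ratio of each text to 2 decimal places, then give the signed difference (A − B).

-0.53

TTR(A) = 7/15 = 0.47
TTR(B) = 19/19 = 1.00
Difference = 0.47 − 1.00 = -0.53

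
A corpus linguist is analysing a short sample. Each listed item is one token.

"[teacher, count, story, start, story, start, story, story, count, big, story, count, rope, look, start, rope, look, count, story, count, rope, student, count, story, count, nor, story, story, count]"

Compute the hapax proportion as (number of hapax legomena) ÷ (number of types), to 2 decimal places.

0.44

Frequencies: story:9, count:8, start:3, rope:3, look:2, teacher:1, big:1, student:1, nor:1
Hapax count = 4; type count = 9.
Ratio = 4 / 9 = 0.44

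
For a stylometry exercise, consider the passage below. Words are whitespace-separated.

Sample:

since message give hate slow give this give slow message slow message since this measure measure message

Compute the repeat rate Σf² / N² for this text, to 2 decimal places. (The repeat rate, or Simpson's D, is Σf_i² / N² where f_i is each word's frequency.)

0.16

Frequencies: message:4, give:3, slow:3, since:2, this:2, measure:2, hate:1
Σf² = 47; N² = 289
Repeat rate = 47 / 289 = 0.16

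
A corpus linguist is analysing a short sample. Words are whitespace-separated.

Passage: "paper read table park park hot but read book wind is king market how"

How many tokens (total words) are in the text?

14

Tokens: paper, read, table, park, park, hot, but, read, book, wind, is, king, market, how
N = 14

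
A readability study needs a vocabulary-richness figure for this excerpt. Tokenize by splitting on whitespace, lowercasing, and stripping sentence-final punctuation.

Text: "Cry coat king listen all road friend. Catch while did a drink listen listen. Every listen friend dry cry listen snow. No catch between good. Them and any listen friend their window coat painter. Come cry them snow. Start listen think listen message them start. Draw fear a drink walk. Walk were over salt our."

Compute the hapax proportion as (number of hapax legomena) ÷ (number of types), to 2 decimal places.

Frequencies: listen:8, cry:3, friend:3, them:3, coat:2, catch:2, a:2, drink:2, snow:2, start:2, walk:2, king:1, all:1, road:1, while:1, did:1, every:1, dry:1, no:1, between:1, … (15 more, each freq 1)
Hapax count = 24; type count = 35.
Ratio = 24 / 35 = 0.69

0.69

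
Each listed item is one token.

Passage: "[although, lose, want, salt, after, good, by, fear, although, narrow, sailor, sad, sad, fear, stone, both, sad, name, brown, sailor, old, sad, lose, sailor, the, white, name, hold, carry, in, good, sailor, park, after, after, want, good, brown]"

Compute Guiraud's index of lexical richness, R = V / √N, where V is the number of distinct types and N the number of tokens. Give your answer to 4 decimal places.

N = 38, V = 22.
√N = 6.164414
R = 22 / 6.164414 = 3.5689

3.5689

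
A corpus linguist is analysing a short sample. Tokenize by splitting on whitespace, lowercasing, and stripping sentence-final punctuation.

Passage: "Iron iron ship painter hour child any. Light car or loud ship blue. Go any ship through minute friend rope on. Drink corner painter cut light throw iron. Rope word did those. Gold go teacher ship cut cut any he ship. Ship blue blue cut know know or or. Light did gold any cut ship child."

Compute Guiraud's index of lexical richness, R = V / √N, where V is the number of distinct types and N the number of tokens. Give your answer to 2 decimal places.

3.74

N = 56, V = 28.
√N = 7.483315
R = 28 / 7.483315 = 3.74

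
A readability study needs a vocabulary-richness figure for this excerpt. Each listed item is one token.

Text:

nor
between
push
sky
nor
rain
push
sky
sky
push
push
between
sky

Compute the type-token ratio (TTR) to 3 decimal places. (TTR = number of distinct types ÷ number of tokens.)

N = 13 tokens, V = 5 types.
TTR = V / N = 5 / 13 = 0.385

0.385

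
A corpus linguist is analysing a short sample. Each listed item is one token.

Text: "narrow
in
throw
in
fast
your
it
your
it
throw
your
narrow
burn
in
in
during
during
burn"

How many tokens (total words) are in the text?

Tokens: narrow, in, throw, in, fast, your, it, your, it, throw, your, narrow, burn, in, in, during, during, burn
N = 18

18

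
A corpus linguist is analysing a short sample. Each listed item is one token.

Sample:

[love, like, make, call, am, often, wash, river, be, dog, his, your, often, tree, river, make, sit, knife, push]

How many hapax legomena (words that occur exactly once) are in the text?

13

Frequencies: make:2, often:2, river:2, love:1, like:1, call:1, am:1, wash:1, be:1, dog:1, his:1, your:1, tree:1, sit:1, knife:1, push:1
Hapax (freq=1): am, be, call, dog, his, knife, like, love, push, sit, tree, wash, your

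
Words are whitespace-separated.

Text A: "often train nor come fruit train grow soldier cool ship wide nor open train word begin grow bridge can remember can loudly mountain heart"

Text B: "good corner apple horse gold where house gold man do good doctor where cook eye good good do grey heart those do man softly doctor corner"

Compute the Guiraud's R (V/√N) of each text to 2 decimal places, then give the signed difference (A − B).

A: V=19, N=24, R=3.88
B: V=16, N=26, R=3.14
Difference = 3.88 − 3.14 = 0.74

0.74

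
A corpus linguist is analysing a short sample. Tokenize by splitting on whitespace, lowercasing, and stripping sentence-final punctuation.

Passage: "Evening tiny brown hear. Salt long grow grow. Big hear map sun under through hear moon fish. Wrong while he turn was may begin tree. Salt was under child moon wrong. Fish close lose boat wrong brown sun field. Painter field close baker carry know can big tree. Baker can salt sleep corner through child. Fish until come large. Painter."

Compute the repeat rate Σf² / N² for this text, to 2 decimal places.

0.03

Frequencies: hear:3, salt:3, fish:3, wrong:3, brown:2, grow:2, big:2, sun:2, under:2, through:2, moon:2, was:2, tree:2, child:2, close:2, field:2, painter:2, baker:2, can:2, evening:1, … (17 more, each freq 1)
Σf² = 114; N² = 3600
Repeat rate = 114 / 3600 = 0.03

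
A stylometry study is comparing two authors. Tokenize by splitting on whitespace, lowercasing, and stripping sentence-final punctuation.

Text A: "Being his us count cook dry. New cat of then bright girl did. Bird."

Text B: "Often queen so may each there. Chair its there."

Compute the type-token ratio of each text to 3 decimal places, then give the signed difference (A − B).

TTR(A) = 14/14 = 1.000
TTR(B) = 8/9 = 0.889
Difference = 1.000 − 0.889 = 0.111

0.111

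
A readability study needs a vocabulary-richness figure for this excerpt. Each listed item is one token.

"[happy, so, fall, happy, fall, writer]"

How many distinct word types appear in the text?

Distinct types: {fall, happy, so, writer}
V = 4

4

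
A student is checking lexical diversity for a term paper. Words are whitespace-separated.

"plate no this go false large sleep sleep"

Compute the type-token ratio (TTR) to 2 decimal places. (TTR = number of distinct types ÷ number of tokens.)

0.88

N = 8 tokens, V = 7 types.
TTR = V / N = 7 / 8 = 0.88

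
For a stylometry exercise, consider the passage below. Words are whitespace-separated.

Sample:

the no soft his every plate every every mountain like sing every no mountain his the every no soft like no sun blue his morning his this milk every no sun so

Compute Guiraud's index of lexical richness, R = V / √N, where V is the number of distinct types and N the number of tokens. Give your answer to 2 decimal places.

N = 32, V = 15.
√N = 5.656854
R = 15 / 5.656854 = 2.65

2.65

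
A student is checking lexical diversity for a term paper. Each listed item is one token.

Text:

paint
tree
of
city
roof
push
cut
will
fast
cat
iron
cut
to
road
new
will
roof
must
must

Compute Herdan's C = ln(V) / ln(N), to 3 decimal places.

N = 19, V = 15.
ln(V) = 2.708050, ln(N) = 2.944439
C = 2.708050 / 2.944439 = 0.920

0.920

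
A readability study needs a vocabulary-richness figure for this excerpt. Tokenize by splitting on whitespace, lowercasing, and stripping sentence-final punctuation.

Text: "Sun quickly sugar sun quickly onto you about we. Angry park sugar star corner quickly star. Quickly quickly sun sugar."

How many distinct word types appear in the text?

Distinct types: {about, angry, corner, onto, park, quickly, star, sugar, sun, we, you}
V = 11

11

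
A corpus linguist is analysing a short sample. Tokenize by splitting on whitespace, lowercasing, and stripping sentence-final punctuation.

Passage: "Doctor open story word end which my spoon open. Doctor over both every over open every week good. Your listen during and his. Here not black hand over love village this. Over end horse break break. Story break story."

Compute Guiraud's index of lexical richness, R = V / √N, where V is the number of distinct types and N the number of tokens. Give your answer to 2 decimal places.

N = 39, V = 27.
√N = 6.244998
R = 27 / 6.244998 = 4.32

4.32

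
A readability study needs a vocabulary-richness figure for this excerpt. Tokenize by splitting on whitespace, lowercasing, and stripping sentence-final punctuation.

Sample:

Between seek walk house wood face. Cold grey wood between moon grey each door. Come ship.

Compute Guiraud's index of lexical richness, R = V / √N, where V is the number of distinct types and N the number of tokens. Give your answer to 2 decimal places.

3.25

N = 16, V = 13.
√N = 4.000000
R = 13 / 4.000000 = 3.25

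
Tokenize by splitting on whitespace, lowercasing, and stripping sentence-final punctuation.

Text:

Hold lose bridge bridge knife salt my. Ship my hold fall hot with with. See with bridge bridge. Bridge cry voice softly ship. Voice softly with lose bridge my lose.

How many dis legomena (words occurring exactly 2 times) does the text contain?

Frequencies: bridge:6, with:4, lose:3, my:3, hold:2, ship:2, voice:2, softly:2, knife:1, salt:1, fall:1, hot:1, see:1, cry:1
Words with frequency 2: hold, ship, softly, voice

4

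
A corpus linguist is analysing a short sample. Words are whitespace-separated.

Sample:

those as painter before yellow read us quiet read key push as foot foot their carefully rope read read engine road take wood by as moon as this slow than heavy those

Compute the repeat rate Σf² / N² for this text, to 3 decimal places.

0.059

Frequencies: as:4, read:4, those:2, foot:2, painter:1, before:1, yellow:1, us:1, quiet:1, key:1, push:1, their:1, carefully:1, rope:1, engine:1, road:1, take:1, wood:1, by:1, moon:1, … (4 more, each freq 1)
Σf² = 60; N² = 1024
Repeat rate = 60 / 1024 = 0.059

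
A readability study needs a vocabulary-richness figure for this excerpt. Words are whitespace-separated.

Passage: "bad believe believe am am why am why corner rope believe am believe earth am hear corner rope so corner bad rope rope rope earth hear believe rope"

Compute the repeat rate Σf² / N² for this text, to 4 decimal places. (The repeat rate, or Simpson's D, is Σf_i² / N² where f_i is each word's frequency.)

0.1429

Frequencies: rope:6, believe:5, am:5, corner:3, bad:2, why:2, earth:2, hear:2, so:1
Σf² = 112; N² = 784
Repeat rate = 112 / 784 = 0.1429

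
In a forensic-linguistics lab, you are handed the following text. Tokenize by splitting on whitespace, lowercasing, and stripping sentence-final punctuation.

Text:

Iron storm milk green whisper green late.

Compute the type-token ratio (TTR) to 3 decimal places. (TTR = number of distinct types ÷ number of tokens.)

0.857

N = 7 tokens, V = 6 types.
TTR = V / N = 6 / 7 = 0.857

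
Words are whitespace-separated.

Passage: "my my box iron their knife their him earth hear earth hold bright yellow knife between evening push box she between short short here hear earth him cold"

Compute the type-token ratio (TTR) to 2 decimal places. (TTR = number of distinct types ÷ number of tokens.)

0.64

N = 28 tokens, V = 18 types.
TTR = V / N = 18 / 28 = 0.64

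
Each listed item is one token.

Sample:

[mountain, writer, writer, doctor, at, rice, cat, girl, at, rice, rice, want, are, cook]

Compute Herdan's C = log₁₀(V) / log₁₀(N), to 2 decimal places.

0.87

N = 14, V = 10.
log₁₀(V) = 1.000000, log₁₀(N) = 1.146128
C = 1.000000 / 1.146128 = 0.87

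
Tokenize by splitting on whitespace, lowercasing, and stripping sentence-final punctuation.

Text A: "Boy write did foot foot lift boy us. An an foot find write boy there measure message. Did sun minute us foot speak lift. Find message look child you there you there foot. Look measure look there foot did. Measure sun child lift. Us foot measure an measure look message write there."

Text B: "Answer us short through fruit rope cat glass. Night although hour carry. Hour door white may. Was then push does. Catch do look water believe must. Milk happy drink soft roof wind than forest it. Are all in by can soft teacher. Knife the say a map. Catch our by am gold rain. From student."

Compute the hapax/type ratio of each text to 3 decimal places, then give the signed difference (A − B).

A: hapax=2, V=17, ratio=0.118
B: hapax=47, V=51, ratio=0.922
Difference = 0.118 − 0.922 = -0.804

-0.804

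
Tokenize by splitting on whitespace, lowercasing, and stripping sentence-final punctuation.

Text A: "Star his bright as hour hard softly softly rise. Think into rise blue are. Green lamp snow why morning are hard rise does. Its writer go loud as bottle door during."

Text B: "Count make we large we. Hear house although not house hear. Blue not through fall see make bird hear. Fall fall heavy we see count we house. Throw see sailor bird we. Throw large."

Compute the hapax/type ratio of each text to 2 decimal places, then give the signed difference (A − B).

A: hapax=20, V=25, ratio=0.80
B: hapax=5, V=16, ratio=0.31
Difference = 0.80 − 0.31 = 0.49

0.49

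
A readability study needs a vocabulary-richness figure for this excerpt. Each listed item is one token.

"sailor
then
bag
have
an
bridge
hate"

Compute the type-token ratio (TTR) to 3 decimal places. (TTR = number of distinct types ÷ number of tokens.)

1.000

N = 7 tokens, V = 7 types.
TTR = V / N = 7 / 7 = 1.000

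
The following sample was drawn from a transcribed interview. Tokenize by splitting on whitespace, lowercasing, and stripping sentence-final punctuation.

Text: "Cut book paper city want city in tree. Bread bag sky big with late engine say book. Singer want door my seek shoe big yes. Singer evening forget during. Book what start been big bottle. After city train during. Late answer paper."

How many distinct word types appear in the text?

Distinct types: {after, answer, bag, been, big, book, bottle, bread, city, cut, door, during, engine, evening, forget, in, late, my, paper, say, seek, shoe, singer, sky, start, train, tree, want, what, with, yes}
V = 31

31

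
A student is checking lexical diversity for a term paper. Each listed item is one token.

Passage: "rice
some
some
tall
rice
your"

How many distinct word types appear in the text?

4

Distinct types: {rice, some, tall, your}
V = 4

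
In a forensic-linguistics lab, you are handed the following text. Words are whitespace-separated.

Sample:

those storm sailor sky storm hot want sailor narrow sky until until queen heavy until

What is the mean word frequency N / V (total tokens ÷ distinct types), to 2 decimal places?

1.50

N = 15 tokens, V = 10 types.
Mean frequency = N / V = 15 / 10 = 1.50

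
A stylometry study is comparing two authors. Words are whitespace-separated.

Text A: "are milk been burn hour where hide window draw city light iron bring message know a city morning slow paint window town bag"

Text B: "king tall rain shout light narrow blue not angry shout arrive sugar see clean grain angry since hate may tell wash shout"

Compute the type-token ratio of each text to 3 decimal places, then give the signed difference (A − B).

0.049

TTR(A) = 21/23 = 0.913
TTR(B) = 19/22 = 0.864
Difference = 0.913 − 0.864 = 0.049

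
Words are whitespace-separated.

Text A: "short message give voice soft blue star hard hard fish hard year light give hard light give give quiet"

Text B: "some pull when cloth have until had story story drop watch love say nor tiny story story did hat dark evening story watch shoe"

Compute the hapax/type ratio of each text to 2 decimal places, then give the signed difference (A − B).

A: hapax=9, V=12, ratio=0.75
B: hapax=17, V=19, ratio=0.89
Difference = 0.75 − 0.89 = -0.14

-0.14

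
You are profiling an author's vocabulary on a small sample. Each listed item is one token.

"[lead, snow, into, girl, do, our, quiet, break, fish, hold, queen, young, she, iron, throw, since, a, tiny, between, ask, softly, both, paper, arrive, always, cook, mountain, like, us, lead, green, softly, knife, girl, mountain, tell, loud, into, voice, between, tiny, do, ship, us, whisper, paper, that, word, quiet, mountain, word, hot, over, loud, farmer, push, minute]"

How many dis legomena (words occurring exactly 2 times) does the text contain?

12

Frequencies: mountain:3, lead:2, into:2, girl:2, do:2, quiet:2, tiny:2, between:2, softly:2, paper:2, us:2, loud:2, word:2, snow:1, our:1, break:1, fish:1, hold:1, queen:1, young:1, … (23 more, each freq 1)
Words with frequency 2: between, do, girl, into, lead, loud, paper, quiet, softly, tiny, us, word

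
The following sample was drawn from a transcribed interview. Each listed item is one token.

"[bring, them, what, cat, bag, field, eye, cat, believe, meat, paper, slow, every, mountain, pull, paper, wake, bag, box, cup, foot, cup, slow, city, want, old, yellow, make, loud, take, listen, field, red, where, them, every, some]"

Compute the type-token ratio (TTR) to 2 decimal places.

0.78

N = 37 tokens, V = 29 types.
TTR = V / N = 29 / 37 = 0.78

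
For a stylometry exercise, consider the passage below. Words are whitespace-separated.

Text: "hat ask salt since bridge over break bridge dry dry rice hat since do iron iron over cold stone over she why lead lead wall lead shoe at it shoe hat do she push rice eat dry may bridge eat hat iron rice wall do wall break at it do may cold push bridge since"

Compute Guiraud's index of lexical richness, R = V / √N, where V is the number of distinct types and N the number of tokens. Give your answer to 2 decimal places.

N = 55, V = 23.
√N = 7.416198
R = 23 / 7.416198 = 3.10

3.10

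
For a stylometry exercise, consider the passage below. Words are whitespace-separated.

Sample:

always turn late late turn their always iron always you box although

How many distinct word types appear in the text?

8

Distinct types: {although, always, box, iron, late, their, turn, you}
V = 8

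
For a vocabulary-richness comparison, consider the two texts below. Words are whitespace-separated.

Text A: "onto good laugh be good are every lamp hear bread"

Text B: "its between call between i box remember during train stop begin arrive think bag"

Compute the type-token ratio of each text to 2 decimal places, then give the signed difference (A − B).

TTR(A) = 9/10 = 0.90
TTR(B) = 13/14 = 0.93
Difference = 0.90 − 0.93 = -0.03

-0.03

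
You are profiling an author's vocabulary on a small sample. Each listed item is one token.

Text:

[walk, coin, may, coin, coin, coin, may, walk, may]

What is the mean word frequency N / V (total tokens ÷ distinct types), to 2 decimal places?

N = 9 tokens, V = 3 types.
Mean frequency = N / V = 9 / 3 = 3.00

3.00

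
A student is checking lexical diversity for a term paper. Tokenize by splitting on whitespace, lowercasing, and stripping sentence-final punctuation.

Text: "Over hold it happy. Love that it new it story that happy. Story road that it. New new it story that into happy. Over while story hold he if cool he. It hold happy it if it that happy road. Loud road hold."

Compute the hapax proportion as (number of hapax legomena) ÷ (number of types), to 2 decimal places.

Frequencies: it:8, happy:5, that:5, hold:4, story:4, new:3, road:3, over:2, he:2, if:2, love:1, into:1, while:1, cool:1, loud:1
Hapax count = 5; type count = 15.
Ratio = 5 / 15 = 0.33

0.33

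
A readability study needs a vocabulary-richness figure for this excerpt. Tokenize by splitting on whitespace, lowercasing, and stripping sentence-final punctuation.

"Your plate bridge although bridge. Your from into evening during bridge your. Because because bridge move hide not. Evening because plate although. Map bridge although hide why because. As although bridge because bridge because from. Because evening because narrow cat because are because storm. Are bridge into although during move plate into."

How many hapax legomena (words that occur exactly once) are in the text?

7

Frequencies: because:10, bridge:8, although:5, your:3, plate:3, into:3, evening:3, from:2, during:2, move:2, hide:2, are:2, not:1, map:1, why:1, as:1, narrow:1, cat:1, storm:1
Hapax (freq=1): as, cat, map, narrow, not, storm, why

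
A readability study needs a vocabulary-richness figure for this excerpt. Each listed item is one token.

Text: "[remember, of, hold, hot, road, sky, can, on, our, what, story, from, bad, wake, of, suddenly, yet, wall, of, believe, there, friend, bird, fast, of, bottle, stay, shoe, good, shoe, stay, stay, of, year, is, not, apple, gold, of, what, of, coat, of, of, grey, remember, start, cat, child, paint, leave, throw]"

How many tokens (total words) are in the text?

Tokens: remember, of, hold, hot, road, sky, can, on, our, what, story, from, bad, wake, of, suddenly, yet, wall, of, believe, there, friend, bird, fast, of, bottle, stay, shoe, good, shoe, stay, stay, of, year, is, not, apple, gold, of, what, of, coat, of, of, grey, remember, start, cat, child, paint, leave, throw
N = 52

52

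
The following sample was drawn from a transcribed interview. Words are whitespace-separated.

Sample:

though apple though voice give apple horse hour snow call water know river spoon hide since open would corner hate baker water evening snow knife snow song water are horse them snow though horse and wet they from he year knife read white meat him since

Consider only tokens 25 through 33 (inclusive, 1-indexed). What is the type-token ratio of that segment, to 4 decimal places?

0.8889

Segment tokens 25–33: knife, snow, song, water, are, horse, them, snow, though
Segment N = 9, segment V = 8.
TTR = 8 / 9 = 0.8889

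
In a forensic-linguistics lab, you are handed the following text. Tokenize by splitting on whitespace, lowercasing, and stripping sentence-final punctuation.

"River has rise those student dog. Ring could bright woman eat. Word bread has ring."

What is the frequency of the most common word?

Frequencies: has:2, ring:2, river:1, rise:1, those:1, student:1, dog:1, could:1, bright:1, woman:1, eat:1, word:1, bread:1
Most common: 'has' with frequency 2.

2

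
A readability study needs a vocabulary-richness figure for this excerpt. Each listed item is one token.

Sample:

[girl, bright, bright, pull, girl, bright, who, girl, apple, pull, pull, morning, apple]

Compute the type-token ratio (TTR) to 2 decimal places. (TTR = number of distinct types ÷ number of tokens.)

0.46

N = 13 tokens, V = 6 types.
TTR = V / N = 6 / 13 = 0.46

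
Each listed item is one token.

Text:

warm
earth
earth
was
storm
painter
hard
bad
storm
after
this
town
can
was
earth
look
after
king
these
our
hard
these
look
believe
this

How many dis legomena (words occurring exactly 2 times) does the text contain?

7

Frequencies: earth:3, was:2, storm:2, hard:2, after:2, this:2, look:2, these:2, warm:1, painter:1, bad:1, town:1, can:1, king:1, our:1, believe:1
Words with frequency 2: after, hard, look, storm, these, this, was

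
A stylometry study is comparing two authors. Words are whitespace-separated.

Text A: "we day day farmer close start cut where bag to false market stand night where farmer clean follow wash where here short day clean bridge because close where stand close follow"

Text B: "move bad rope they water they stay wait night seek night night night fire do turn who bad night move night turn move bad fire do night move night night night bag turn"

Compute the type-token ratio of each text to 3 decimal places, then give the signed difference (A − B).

0.221

TTR(A) = 20/31 = 0.645
TTR(B) = 14/33 = 0.424
Difference = 0.645 − 0.424 = 0.221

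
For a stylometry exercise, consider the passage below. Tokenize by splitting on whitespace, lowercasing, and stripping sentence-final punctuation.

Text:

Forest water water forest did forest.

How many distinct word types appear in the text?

Distinct types: {did, forest, water}
V = 3

3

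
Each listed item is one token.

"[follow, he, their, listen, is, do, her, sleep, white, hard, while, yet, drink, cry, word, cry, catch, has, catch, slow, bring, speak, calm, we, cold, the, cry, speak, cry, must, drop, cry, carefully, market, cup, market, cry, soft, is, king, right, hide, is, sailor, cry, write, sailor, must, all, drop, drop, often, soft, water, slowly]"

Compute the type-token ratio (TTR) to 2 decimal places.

0.71

N = 55 tokens, V = 39 types.
TTR = V / N = 39 / 55 = 0.71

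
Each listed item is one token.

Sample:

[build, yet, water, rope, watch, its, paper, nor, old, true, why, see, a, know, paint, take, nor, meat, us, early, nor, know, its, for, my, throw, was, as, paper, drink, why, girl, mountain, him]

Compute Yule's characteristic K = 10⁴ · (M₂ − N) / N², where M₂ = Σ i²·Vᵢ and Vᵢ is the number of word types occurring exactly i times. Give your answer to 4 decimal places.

Frequencies: nor:3, its:2, paper:2, why:2, know:2, build:1, yet:1, water:1, rope:1, watch:1, old:1, true:1, see:1, a:1, paint:1, take:1, meat:1, us:1, early:1, for:1, … (8 more, each freq 1)
N = 34. Frequency spectrum: V_1=23, V_2=4, V_3=1
M₂ = 1²·23 + 2²·4 + 3²·1 = 48
K = 10000 × (48 − 34) / 34² = 121.1073

121.1073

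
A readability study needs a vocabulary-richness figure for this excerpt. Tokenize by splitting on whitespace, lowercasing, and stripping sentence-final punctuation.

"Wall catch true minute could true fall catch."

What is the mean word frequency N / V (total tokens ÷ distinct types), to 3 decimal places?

N = 8 tokens, V = 6 types.
Mean frequency = N / V = 8 / 6 = 1.333

1.333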